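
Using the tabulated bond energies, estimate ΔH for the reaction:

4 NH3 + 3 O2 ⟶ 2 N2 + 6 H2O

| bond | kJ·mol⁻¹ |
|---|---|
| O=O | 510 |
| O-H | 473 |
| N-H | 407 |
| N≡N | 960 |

ΔH ≈ −1182 kJ

Bonds broken (reactants):
  N-H: 12 × 407 = 4884
  O=O: 3 × 510 = 1530
  Σ(broken) = 6414 kJ
Bonds formed (products):
  N≡N: 2 × 960 = 1920
  O-H: 12 × 473 = 5676
  Σ(formed) = 7596 kJ
ΔH = Σ(broken) − Σ(formed) = 6414 − 7596 = −1182 kJ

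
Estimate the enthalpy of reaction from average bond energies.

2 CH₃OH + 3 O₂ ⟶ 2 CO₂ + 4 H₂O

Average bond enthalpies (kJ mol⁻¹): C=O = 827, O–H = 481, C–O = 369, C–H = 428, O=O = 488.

Bonds broken (reactants):
  C–H: 6 × 428 = 2568
  C–O: 2 × 369 = 738
  O–H: 2 × 481 = 962
  O=O: 3 × 488 = 1464
  Σ(broken) = 5732 kJ
Bonds formed (products):
  C=O: 4 × 827 = 3308
  O–H: 8 × 481 = 3848
  Σ(formed) = 7156 kJ
ΔH = Σ(broken) − Σ(formed) = 5732 − 7156 = −1424 kJ

ΔH ≈ −1424 kJ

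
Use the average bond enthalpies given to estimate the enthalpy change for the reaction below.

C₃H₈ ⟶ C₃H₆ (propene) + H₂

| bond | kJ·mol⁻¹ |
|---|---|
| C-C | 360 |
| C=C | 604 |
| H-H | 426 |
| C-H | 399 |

ΔH ≈ +128 kJ

Bonds broken (reactants):
  C-C: 2 × 360 = 720
  C-H: 8 × 399 = 3192
  Σ(broken) = 3912 kJ
Bonds formed (products):
  C-C: 1 × 360 = 360
  C-H: 6 × 399 = 2394
  C=C: 1 × 604 = 604
  H-H: 1 × 426 = 426
  Σ(formed) = 3784 kJ
ΔH = Σ(broken) − Σ(formed) = 3912 − 3784 = +128 kJ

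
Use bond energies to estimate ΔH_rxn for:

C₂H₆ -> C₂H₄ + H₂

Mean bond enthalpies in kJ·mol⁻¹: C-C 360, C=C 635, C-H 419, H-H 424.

ΔH ≈ +139 kJ

Bonds broken (reactants):
  C-C: 1 × 360 = 360
  C-H: 6 × 419 = 2514
  Σ(broken) = 2874 kJ
Bonds formed (products):
  C-H: 4 × 419 = 1676
  C=C: 1 × 635 = 635
  H-H: 1 × 424 = 424
  Σ(formed) = 2735 kJ
ΔH = Σ(broken) − Σ(formed) = 2874 − 2735 = +139 kJ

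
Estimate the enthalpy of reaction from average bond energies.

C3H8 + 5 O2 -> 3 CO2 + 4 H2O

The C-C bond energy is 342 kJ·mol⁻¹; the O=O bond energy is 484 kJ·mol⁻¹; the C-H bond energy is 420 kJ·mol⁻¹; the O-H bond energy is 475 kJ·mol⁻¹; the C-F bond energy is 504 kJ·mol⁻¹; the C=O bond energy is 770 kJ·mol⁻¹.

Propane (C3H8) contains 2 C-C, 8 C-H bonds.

Bonds broken (reactants):
  C-C: 2 × 342 = 684
  C-H: 8 × 420 = 3360
  O=O: 5 × 484 = 2420
  Σ(broken) = 6464 kJ
Bonds formed (products):
  C=O: 6 × 770 = 4620
  O-H: 8 × 475 = 3800
  Σ(formed) = 8420 kJ
ΔH = Σ(broken) − Σ(formed) = 6464 − 8420 = −1956 kJ

ΔH ≈ −1956 kJ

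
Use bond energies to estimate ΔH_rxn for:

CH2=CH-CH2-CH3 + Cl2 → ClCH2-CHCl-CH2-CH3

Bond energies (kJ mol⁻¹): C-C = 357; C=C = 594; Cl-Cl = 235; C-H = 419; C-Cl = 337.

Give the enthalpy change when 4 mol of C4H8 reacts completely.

Bonds broken (reactants):
  C-C: 2 × 357 = 714
  C-H: 8 × 419 = 3352
  C=C: 1 × 594 = 594
  Cl-Cl: 1 × 235 = 235
  Σ(broken) = 4895 kJ
Bonds formed (products):
  C-C: 3 × 357 = 1071
  C-Cl: 2 × 337 = 674
  C-H: 8 × 419 = 3352
  Σ(formed) = 5097 kJ
ΔH = Σ(broken) − Σ(formed) = 4895 − 5097 = −202 kJ
For 4× the reaction as written: 4 × (−202) = −808 kJ

ΔH = −808 kJ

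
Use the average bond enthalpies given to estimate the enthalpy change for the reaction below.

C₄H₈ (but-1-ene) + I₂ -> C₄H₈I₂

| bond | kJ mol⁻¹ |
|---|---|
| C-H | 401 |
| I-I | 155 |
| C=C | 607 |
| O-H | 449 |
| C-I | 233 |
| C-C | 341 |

Bonds broken (reactants):
  C-C: 2 × 341 = 682
  C-H: 8 × 401 = 3208
  C=C: 1 × 607 = 607
  I-I: 1 × 155 = 155
  Σ(broken) = 4652 kJ
Bonds formed (products):
  C-C: 3 × 341 = 1023
  C-H: 8 × 401 = 3208
  C-I: 2 × 233 = 466
  Σ(formed) = 4697 kJ
ΔH = Σ(broken) − Σ(formed) = 4652 − 4697 = −45 kJ

ΔH ≈ −45 kJ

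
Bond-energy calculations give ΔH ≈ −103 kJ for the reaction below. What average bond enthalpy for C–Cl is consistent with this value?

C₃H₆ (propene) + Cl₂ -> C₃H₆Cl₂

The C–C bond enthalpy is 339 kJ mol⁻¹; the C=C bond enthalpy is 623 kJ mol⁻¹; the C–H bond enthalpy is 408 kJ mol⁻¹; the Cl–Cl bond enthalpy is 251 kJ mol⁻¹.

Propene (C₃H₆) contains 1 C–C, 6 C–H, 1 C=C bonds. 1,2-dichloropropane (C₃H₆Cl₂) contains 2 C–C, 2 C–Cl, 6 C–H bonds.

D(C–Cl) ≈ 319 kJ/mol

Let D be the C–Cl bond energy.
Σ(broken) = 1×339 + 6×408 + 1×623 + 1×251 = 3661
Σ(formed) = 2×339 + 2×D + 6×408 = 3126 + 2D
ΔH = Σ(broken) − Σ(formed) = (3661) − (3126 + 2D) = +535 − 2D
Setting this equal to −103 kJ gives 2D = 638, so D = 319 kJ/mol.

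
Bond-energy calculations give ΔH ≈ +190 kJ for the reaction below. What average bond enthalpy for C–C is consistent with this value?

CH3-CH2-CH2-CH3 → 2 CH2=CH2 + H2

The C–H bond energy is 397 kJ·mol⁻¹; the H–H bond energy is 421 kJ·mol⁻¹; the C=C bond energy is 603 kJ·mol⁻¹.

D(C–C) ≈ 341 kJ/mol

Let D be the C–C bond energy.
Σ(broken) = 3×D + 10×397 = 3970 + 3D
Σ(formed) = 8×397 + 2×603 + 1×421 = 4803
ΔH = Σ(broken) − Σ(formed) = (3970 + 3D) − (4803) = −833 + 3D
Setting this equal to +190 kJ gives 3D = 1023, so D = 341 kJ/mol.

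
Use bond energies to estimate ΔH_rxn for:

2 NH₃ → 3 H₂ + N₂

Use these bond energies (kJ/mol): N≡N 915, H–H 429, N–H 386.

ΔH ≈ +114 kJ

Bonds broken (reactants):
  N–H: 6 × 386 = 2316
  Σ(broken) = 2316 kJ
Bonds formed (products):
  H–H: 3 × 429 = 1287
  N≡N: 1 × 915 = 915
  Σ(formed) = 2202 kJ
ΔH = Σ(broken) − Σ(formed) = 2316 − 2202 = +114 kJ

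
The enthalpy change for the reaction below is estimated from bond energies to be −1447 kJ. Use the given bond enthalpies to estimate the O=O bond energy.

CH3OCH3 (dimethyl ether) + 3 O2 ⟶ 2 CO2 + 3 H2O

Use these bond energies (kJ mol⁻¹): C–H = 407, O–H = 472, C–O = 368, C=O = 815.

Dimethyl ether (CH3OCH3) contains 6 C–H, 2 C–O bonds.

Let D be the O=O bond energy.
Σ(broken) = 6×407 + 2×368 + 3×D = 3178 + 3D
Σ(formed) = 4×815 + 6×472 = 6092
ΔH = Σ(broken) − Σ(formed) = (3178 + 3D) − (6092) = −2914 + 3D
Setting this equal to −1447 kJ gives 3D = 1467, so D = 489 kJ/mol.

D(O=O) ≈ 489 kJ/mol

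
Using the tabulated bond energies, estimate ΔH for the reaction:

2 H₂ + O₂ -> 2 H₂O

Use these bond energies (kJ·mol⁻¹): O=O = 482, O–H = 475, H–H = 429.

Bonds broken (reactants):
  H–H: 2 × 429 = 858
  O=O: 1 × 482 = 482
  Σ(broken) = 1340 kJ
Bonds formed (products):
  O–H: 4 × 475 = 1900
  Σ(formed) = 1900 kJ
ΔH = Σ(broken) − Σ(formed) = 1340 − 1900 = −560 kJ

ΔH ≈ −560 kJ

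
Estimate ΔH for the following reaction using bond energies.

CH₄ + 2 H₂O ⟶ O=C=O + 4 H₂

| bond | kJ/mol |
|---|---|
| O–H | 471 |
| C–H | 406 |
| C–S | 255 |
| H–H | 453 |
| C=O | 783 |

ΔH ≈ +130 kJ

Bonds broken (reactants):
  C–H: 4 × 406 = 1624
  O–H: 4 × 471 = 1884
  Σ(broken) = 3508 kJ
Bonds formed (products):
  C=O: 2 × 783 = 1566
  H–H: 4 × 453 = 1812
  Σ(formed) = 3378 kJ
ΔH = Σ(broken) − Σ(formed) = 3508 − 3378 = +130 kJ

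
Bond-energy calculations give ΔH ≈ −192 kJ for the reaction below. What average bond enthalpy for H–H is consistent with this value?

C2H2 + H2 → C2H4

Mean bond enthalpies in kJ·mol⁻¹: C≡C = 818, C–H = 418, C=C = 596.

D(H–H) ≈ 422 kJ/mol

Let D be the H–H bond energy.
Σ(broken) = 1×818 + 2×418 + 1×D = 1654 + D
Σ(formed) = 4×418 + 1×596 = 2268
ΔH = Σ(broken) − Σ(formed) = (1654 + D) − (2268) = −614 + D
Setting this equal to −192 kJ gives D = 422 kJ/mol.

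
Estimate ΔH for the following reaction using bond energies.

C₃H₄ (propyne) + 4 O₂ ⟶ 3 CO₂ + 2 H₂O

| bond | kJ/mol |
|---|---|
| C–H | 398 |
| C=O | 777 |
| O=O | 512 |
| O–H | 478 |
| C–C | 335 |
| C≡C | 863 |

ΔH ≈ −1736 kJ

Bonds broken (reactants):
  C≡C: 1 × 863 = 863
  C–C: 1 × 335 = 335
  C–H: 4 × 398 = 1592
  O=O: 4 × 512 = 2048
  Σ(broken) = 4838 kJ
Bonds formed (products):
  C=O: 6 × 777 = 4662
  O–H: 4 × 478 = 1912
  Σ(formed) = 6574 kJ
ΔH = Σ(broken) − Σ(formed) = 4838 − 6574 = −1736 kJ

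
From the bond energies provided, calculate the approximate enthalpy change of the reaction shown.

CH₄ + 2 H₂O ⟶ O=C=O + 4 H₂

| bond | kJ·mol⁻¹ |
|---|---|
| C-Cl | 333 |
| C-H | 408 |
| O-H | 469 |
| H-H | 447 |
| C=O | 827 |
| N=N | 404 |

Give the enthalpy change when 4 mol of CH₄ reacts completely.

ΔH = +264 kJ

Bonds broken (reactants):
  C-H: 4 × 408 = 1632
  O-H: 4 × 469 = 1876
  Σ(broken) = 3508 kJ
Bonds formed (products):
  C=O: 2 × 827 = 1654
  H-H: 4 × 447 = 1788
  Σ(formed) = 3442 kJ
ΔH = Σ(broken) − Σ(formed) = 3508 − 3442 = +66 kJ
For 4× the reaction as written: 4 × (+66) = +264 kJ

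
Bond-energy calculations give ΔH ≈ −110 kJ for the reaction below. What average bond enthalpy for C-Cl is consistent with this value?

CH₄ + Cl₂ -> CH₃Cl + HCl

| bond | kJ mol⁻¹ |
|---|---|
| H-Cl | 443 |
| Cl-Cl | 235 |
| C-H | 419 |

D(C-Cl) ≈ 321 kJ/mol

Let D be the C-Cl bond energy.
Σ(broken) = 4×419 + 1×235 = 1911
Σ(formed) = 1×D + 3×419 + 1×443 = 1700 + D
ΔH = Σ(broken) − Σ(formed) = (1911) − (1700 + D) = +211 − D
Setting this equal to −110 kJ gives D = 321 kJ/mol.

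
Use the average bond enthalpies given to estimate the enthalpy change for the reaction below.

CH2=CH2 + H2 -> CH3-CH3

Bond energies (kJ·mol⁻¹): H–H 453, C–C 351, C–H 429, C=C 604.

ΔH ≈ −152 kJ

Bonds broken (reactants):
  C–H: 4 × 429 = 1716
  C=C: 1 × 604 = 604
  H–H: 1 × 453 = 453
  Σ(broken) = 2773 kJ
Bonds formed (products):
  C–C: 1 × 351 = 351
  C–H: 6 × 429 = 2574
  Σ(formed) = 2925 kJ
ΔH = Σ(broken) − Σ(formed) = 2773 − 2925 = −152 kJ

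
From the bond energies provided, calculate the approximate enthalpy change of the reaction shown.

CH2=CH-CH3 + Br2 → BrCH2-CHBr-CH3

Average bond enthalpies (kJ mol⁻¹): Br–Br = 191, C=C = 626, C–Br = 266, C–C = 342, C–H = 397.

ΔH ≈ −57 kJ

Bonds broken (reactants):
  Br–Br: 1 × 191 = 191
  C–C: 1 × 342 = 342
  C–H: 6 × 397 = 2382
  C=C: 1 × 626 = 626
  Σ(broken) = 3541 kJ
Bonds formed (products):
  C–Br: 2 × 266 = 532
  C–C: 2 × 342 = 684
  C–H: 6 × 397 = 2382
  Σ(formed) = 3598 kJ
ΔH = Σ(broken) − Σ(formed) = 3541 − 3598 = −57 kJ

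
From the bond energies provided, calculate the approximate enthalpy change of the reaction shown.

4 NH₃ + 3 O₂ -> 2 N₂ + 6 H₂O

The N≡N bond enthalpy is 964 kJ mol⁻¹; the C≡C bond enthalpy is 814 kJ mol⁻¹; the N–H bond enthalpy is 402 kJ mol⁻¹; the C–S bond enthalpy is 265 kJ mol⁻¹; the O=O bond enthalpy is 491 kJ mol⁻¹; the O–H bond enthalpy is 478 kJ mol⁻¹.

ΔH ≈ −1367 kJ

Bonds broken (reactants):
  N–H: 12 × 402 = 4824
  O=O: 3 × 491 = 1473
  Σ(broken) = 6297 kJ
Bonds formed (products):
  N≡N: 2 × 964 = 1928
  O–H: 12 × 478 = 5736
  Σ(formed) = 7664 kJ
ΔH = Σ(broken) − Σ(formed) = 6297 − 7664 = −1367 kJ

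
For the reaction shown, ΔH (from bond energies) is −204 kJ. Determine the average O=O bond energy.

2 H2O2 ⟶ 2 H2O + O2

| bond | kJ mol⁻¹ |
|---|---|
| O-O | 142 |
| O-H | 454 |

D(O=O) ≈ 488 kJ/mol

Let D be the O=O bond energy.
Σ(broken) = 4×454 + 2×142 = 2100
Σ(formed) = 4×454 + 1×D = 1816 + D
ΔH = Σ(broken) − Σ(formed) = (2100) − (1816 + D) = +284 − D
Setting this equal to −204 kJ gives D = 488 kJ/mol.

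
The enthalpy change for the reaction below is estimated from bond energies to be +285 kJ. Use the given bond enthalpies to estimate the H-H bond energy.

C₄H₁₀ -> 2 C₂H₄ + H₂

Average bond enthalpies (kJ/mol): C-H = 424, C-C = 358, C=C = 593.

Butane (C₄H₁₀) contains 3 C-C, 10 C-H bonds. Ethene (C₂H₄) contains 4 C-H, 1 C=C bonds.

D(H-H) ≈ 451 kJ/mol

Let D be the H-H bond energy.
Σ(broken) = 3×358 + 10×424 = 5314
Σ(formed) = 8×424 + 2×593 + 1×D = 4578 + D
ΔH = Σ(broken) − Σ(formed) = (5314) − (4578 + D) = +736 − D
Setting this equal to +285 kJ gives D = 451 kJ/mol.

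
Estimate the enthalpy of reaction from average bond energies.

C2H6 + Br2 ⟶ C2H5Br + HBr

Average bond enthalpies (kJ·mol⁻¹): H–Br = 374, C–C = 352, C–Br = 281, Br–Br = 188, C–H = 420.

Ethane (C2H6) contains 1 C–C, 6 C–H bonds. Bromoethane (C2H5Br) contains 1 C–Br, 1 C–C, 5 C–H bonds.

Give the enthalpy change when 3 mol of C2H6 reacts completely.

Bonds broken (reactants):
  Br–Br: 1 × 188 = 188
  C–C: 1 × 352 = 352
  C–H: 6 × 420 = 2520
  Σ(broken) = 3060 kJ
Bonds formed (products):
  C–Br: 1 × 281 = 281
  C–C: 1 × 352 = 352
  C–H: 5 × 420 = 2100
  H–Br: 1 × 374 = 374
  Σ(formed) = 3107 kJ
ΔH = Σ(broken) − Σ(formed) = 3060 − 3107 = −47 kJ
For 3× the reaction as written: 3 × (−47) = −141 kJ

ΔH = −141 kJ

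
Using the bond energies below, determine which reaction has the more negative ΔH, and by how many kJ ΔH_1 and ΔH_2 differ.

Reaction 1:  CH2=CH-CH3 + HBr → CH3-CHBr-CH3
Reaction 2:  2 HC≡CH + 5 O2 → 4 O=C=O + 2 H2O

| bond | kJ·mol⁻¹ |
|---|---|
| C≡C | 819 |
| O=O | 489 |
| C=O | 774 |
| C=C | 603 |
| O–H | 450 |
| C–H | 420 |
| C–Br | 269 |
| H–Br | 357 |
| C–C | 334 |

Reaction 2, by 2166 kJ

Reaction 1:
  Bonds broken (reactants):
    C–C: 1 × 334 = 334
    C–H: 6 × 420 = 2520
    C=C: 1 × 603 = 603
    H–Br: 1 × 357 = 357
    Σ(broken) = 3814 kJ
  Bonds formed (products):
    C–Br: 1 × 269 = 269
    C–C: 2 × 334 = 668
    C–H: 7 × 420 = 2940
    Σ(formed) = 3877 kJ
  ΔH_1 = 3814 − 3877 = −63 kJ
Reaction 2:
  Bonds broken (reactants):
    C≡C: 2 × 819 = 1638
    C–H: 4 × 420 = 1680
    O=O: 5 × 489 = 2445
    Σ(broken) = 5763 kJ
  Bonds formed (products):
    C=O: 8 × 774 = 6192
    O–H: 4 × 450 = 1800
    Σ(formed) = 7992 kJ
  ΔH_2 = 5763 − 7992 = −2229 kJ
ΔH_1 − ΔH_2 = +2166 kJ, so reaction 2 has the more negative ΔH; |ΔH_1 − ΔH_2| = 2166 kJ.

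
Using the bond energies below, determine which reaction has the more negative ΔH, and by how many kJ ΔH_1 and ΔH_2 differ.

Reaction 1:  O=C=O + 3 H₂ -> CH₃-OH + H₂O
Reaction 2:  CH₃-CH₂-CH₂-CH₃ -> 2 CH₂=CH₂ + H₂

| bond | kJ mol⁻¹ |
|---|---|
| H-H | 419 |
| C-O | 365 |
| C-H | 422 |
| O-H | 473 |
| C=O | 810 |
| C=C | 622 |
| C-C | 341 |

Reaction 1:
  Bonds broken (reactants):
    C=O: 2 × 810 = 1620
    H-H: 3 × 419 = 1257
    Σ(broken) = 2877 kJ
  Bonds formed (products):
    C-H: 3 × 422 = 1266
    C-O: 1 × 365 = 365
    O-H: 3 × 473 = 1419
    Σ(formed) = 3050 kJ
  ΔH_1 = 2877 − 3050 = −173 kJ
Reaction 2:
  Bonds broken (reactants):
    C-C: 3 × 341 = 1023
    C-H: 10 × 422 = 4220
    Σ(broken) = 5243 kJ
  Bonds formed (products):
    C-H: 8 × 422 = 3376
    C=C: 2 × 622 = 1244
    H-H: 1 × 419 = 419
    Σ(formed) = 5039 kJ
  ΔH_2 = 5243 − 5039 = +204 kJ
ΔH_1 − ΔH_2 = −377 kJ, so reaction 1 has the more negative ΔH; |ΔH_1 − ΔH_2| = 377 kJ.

Reaction 1, by 377 kJ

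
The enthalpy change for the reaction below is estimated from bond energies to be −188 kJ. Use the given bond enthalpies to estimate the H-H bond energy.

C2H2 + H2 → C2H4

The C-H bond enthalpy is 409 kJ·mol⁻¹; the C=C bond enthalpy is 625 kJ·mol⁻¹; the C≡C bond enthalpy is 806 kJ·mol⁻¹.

Let D be the H-H bond energy.
Σ(broken) = 1×806 + 2×409 + 1×D = 1624 + D
Σ(formed) = 4×409 + 1×625 = 2261
ΔH = Σ(broken) − Σ(formed) = (1624 + D) − (2261) = −637 + D
Setting this equal to −188 kJ gives D = 449 kJ/mol.

D(H-H) ≈ 449 kJ/mol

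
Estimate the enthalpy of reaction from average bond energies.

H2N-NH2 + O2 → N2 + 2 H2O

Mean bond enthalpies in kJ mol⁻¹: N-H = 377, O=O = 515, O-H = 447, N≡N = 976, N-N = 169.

Bonds broken (reactants):
  N-H: 4 × 377 = 1508
  N-N: 1 × 169 = 169
  O=O: 1 × 515 = 515
  Σ(broken) = 2192 kJ
Bonds formed (products):
  N≡N: 1 × 976 = 976
  O-H: 4 × 447 = 1788
  Σ(formed) = 2764 kJ
ΔH = Σ(broken) − Σ(formed) = 2192 − 2764 = −572 kJ

ΔH ≈ −572 kJ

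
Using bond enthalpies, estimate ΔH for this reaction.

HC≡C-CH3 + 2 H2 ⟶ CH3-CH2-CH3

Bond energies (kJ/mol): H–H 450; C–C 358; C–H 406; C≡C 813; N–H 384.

Bonds broken (reactants):
  C≡C: 1 × 813 = 813
  C–C: 1 × 358 = 358
  C–H: 4 × 406 = 1624
  H–H: 2 × 450 = 900
  Σ(broken) = 3695 kJ
Bonds formed (products):
  C–C: 2 × 358 = 716
  C–H: 8 × 406 = 3248
  Σ(formed) = 3964 kJ
ΔH = Σ(broken) − Σ(formed) = 3695 − 3964 = −269 kJ

ΔH ≈ −269 kJ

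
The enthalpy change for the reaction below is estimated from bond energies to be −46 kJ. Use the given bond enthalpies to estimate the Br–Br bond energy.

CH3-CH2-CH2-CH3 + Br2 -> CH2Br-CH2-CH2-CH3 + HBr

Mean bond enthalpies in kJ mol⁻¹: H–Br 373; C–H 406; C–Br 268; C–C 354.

D(Br–Br) ≈ 189 kJ/mol

Let D be the Br–Br bond energy.
Σ(broken) = 1×D + 3×354 + 10×406 = 5122 + D
Σ(formed) = 1×268 + 3×354 + 9×406 + 1×373 = 5357
ΔH = Σ(broken) − Σ(formed) = (5122 + D) − (5357) = −235 + D
Setting this equal to −46 kJ gives D = 189 kJ/mol.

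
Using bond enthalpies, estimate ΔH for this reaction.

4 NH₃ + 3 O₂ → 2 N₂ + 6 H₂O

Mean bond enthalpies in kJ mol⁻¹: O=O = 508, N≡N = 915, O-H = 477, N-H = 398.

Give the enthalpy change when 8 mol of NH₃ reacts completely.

Bonds broken (reactants):
  N-H: 12 × 398 = 4776
  O=O: 3 × 508 = 1524
  Σ(broken) = 6300 kJ
Bonds formed (products):
  N≡N: 2 × 915 = 1830
  O-H: 12 × 477 = 5724
  Σ(formed) = 7554 kJ
ΔH = Σ(broken) − Σ(formed) = 6300 − 7554 = −1254 kJ
For 2× the reaction as written: 2 × (−1254) = −2508 kJ

ΔH = −2508 kJ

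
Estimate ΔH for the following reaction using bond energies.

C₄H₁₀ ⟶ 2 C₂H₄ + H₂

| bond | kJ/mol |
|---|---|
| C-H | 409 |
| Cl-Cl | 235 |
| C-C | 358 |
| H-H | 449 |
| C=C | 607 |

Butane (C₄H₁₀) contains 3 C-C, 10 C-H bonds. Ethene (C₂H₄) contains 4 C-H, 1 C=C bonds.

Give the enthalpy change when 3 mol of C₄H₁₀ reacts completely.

ΔH = +687 kJ

Bonds broken (reactants):
  C-C: 3 × 358 = 1074
  C-H: 10 × 409 = 4090
  Σ(broken) = 5164 kJ
Bonds formed (products):
  C-H: 8 × 409 = 3272
  C=C: 2 × 607 = 1214
  H-H: 1 × 449 = 449
  Σ(formed) = 4935 kJ
ΔH = Σ(broken) − Σ(formed) = 5164 − 4935 = +229 kJ
For 3× the reaction as written: 3 × (+229) = +687 kJ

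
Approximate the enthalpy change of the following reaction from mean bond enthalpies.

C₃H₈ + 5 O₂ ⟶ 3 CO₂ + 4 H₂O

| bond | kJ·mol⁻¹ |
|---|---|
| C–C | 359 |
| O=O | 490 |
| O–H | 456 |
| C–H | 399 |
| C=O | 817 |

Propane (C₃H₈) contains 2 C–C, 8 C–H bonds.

Bonds broken (reactants):
  C–C: 2 × 359 = 718
  C–H: 8 × 399 = 3192
  O=O: 5 × 490 = 2450
  Σ(broken) = 6360 kJ
Bonds formed (products):
  C=O: 6 × 817 = 4902
  O–H: 8 × 456 = 3648
  Σ(formed) = 8550 kJ
ΔH = Σ(broken) − Σ(formed) = 6360 − 8550 = −2190 kJ

ΔH ≈ −2190 kJ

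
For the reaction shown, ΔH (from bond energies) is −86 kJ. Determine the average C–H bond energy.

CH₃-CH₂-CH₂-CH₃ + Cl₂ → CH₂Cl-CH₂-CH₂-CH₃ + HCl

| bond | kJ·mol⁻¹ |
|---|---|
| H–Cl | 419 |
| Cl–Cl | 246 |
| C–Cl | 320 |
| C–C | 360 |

Let D be the C–H bond energy.
Σ(broken) = 3×360 + 10×D + 1×246 = 1326 + 10D
Σ(formed) = 3×360 + 1×320 + 9×D + 1×419 = 1819 + 9D
ΔH = Σ(broken) − Σ(formed) = (1326 + 10D) − (1819 + 9D) = −493 + D
Setting this equal to −86 kJ gives D = 407 kJ/mol.

D(C–H) ≈ 407 kJ/mol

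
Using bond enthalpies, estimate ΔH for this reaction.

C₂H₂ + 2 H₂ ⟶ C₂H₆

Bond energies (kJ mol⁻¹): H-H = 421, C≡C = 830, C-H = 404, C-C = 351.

ΔH ≈ −295 kJ

Bonds broken (reactants):
  C≡C: 1 × 830 = 830
  C-H: 2 × 404 = 808
  H-H: 2 × 421 = 842
  Σ(broken) = 2480 kJ
Bonds formed (products):
  C-C: 1 × 351 = 351
  C-H: 6 × 404 = 2424
  Σ(formed) = 2775 kJ
ΔH = Σ(broken) − Σ(formed) = 2480 − 2775 = −295 kJ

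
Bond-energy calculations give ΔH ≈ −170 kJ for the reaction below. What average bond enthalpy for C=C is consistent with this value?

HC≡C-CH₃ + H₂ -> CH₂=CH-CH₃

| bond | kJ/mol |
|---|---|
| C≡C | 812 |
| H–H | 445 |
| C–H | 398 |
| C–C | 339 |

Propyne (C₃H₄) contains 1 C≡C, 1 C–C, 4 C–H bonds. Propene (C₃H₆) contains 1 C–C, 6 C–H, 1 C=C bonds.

Let D be the C=C bond energy.
Σ(broken) = 1×812 + 1×339 + 4×398 + 1×445 = 3188
Σ(formed) = 1×339 + 6×398 + 1×D = 2727 + D
ΔH = Σ(broken) − Σ(formed) = (3188) − (2727 + D) = +461 − D
Setting this equal to −170 kJ gives D = 631 kJ/mol.

D(C=C) ≈ 631 kJ/mol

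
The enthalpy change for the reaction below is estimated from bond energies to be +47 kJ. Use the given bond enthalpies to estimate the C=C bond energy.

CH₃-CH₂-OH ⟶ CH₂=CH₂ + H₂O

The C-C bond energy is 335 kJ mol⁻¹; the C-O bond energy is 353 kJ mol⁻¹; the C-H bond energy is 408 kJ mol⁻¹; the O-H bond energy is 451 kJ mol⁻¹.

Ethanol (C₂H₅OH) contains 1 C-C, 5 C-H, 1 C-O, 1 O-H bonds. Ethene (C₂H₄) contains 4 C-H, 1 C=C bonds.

D(C=C) ≈ 598 kJ/mol

Let D be the C=C bond energy.
Σ(broken) = 1×335 + 5×408 + 1×353 + 1×451 = 3179
Σ(formed) = 4×408 + 1×D + 2×451 = 2534 + D
ΔH = Σ(broken) − Σ(formed) = (3179) − (2534 + D) = +645 − D
Setting this equal to +47 kJ gives D = 598 kJ/mol.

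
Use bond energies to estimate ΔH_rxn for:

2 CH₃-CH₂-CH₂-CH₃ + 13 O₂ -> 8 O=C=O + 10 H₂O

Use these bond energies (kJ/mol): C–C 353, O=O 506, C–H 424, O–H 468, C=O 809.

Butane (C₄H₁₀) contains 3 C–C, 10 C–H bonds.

ΔH ≈ −5128 kJ

Bonds broken (reactants):
  C–C: 6 × 353 = 2118
  C–H: 20 × 424 = 8480
  O=O: 13 × 506 = 6578
  Σ(broken) = 17176 kJ
Bonds formed (products):
  C=O: 16 × 809 = 12944
  O–H: 20 × 468 = 9360
  Σ(formed) = 22304 kJ
ΔH = Σ(broken) − Σ(formed) = 17176 − 22304 = −5128 kJ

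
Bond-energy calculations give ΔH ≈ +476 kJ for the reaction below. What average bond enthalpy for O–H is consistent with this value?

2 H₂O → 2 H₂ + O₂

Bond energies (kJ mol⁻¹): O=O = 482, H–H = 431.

D(O–H) ≈ 455 kJ/mol

Let D be the O–H bond energy.
Σ(broken) = 4×D = 4D
Σ(formed) = 2×431 + 1×482 = 1344
ΔH = Σ(broken) − Σ(formed) = (4D) − (1344) = −1344 + 4D
Setting this equal to +476 kJ gives 4D = 1820, so D = 455 kJ/mol.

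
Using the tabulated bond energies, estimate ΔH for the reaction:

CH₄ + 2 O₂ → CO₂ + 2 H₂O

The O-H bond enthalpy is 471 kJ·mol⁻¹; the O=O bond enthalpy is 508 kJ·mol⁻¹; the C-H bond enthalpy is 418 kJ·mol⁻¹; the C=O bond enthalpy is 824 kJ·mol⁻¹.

ΔH ≈ −844 kJ

Bonds broken (reactants):
  C-H: 4 × 418 = 1672
  O=O: 2 × 508 = 1016
  Σ(broken) = 2688 kJ
Bonds formed (products):
  C=O: 2 × 824 = 1648
  O-H: 4 × 471 = 1884
  Σ(formed) = 3532 kJ
ΔH = Σ(broken) − Σ(formed) = 2688 − 3532 = −844 kJ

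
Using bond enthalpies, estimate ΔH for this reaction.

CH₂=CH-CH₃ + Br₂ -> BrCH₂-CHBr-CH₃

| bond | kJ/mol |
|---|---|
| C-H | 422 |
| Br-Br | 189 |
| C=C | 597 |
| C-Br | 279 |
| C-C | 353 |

ΔH ≈ −125 kJ

Bonds broken (reactants):
  Br-Br: 1 × 189 = 189
  C-C: 1 × 353 = 353
  C-H: 6 × 422 = 2532
  C=C: 1 × 597 = 597
  Σ(broken) = 3671 kJ
Bonds formed (products):
  C-Br: 2 × 279 = 558
  C-C: 2 × 353 = 706
  C-H: 6 × 422 = 2532
  Σ(formed) = 3796 kJ
ΔH = Σ(broken) − Σ(formed) = 3671 − 3796 = −125 kJ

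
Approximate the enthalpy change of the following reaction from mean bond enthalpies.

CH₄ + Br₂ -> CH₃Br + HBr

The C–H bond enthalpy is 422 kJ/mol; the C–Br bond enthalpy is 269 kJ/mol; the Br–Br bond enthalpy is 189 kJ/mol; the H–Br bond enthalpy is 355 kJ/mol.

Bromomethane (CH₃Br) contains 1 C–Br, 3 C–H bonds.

ΔH ≈ −13 kJ

Bonds broken (reactants):
  Br–Br: 1 × 189 = 189
  C–H: 4 × 422 = 1688
  Σ(broken) = 1877 kJ
Bonds formed (products):
  C–Br: 1 × 269 = 269
  C–H: 3 × 422 = 1266
  H–Br: 1 × 355 = 355
  Σ(formed) = 1890 kJ
ΔH = Σ(broken) − Σ(formed) = 1877 − 1890 = −13 kJ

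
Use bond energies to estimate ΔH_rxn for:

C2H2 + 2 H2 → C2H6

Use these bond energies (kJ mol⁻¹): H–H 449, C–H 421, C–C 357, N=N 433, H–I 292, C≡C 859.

Bonds broken (reactants):
  C≡C: 1 × 859 = 859
  C–H: 2 × 421 = 842
  H–H: 2 × 449 = 898
  Σ(broken) = 2599 kJ
Bonds formed (products):
  C–C: 1 × 357 = 357
  C–H: 6 × 421 = 2526
  Σ(formed) = 2883 kJ
ΔH = Σ(broken) − Σ(formed) = 2599 − 2883 = −284 kJ

ΔH ≈ −284 kJ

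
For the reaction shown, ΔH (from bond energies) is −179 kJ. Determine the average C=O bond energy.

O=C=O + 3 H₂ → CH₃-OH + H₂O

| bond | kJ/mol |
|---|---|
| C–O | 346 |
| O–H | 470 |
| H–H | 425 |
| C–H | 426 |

Let D be the C=O bond energy.
Σ(broken) = 2×D + 3×425 = 1275 + 2D
Σ(formed) = 3×426 + 1×346 + 3×470 = 3034
ΔH = Σ(broken) − Σ(formed) = (1275 + 2D) − (3034) = −1759 + 2D
Setting this equal to −179 kJ gives 2D = 1580, so D = 790 kJ/mol.

D(C=O) ≈ 790 kJ/mol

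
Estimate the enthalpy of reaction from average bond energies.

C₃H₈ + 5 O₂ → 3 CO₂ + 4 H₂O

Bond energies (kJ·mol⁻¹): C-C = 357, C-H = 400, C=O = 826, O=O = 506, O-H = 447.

ΔH ≈ −2088 kJ

Bonds broken (reactants):
  C-C: 2 × 357 = 714
  C-H: 8 × 400 = 3200
  O=O: 5 × 506 = 2530
  Σ(broken) = 6444 kJ
Bonds formed (products):
  C=O: 6 × 826 = 4956
  O-H: 8 × 447 = 3576
  Σ(formed) = 8532 kJ
ΔH = Σ(broken) − Σ(formed) = 6444 − 8532 = −2088 kJ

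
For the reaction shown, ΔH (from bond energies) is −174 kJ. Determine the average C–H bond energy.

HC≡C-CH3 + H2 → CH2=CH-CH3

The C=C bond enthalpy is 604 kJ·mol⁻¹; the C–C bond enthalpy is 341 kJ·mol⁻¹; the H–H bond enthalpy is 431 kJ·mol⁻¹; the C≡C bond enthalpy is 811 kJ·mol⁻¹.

Let D be the C–H bond energy.
Σ(broken) = 1×811 + 1×341 + 4×D + 1×431 = 1583 + 4D
Σ(formed) = 1×341 + 6×D + 1×604 = 945 + 6D
ΔH = Σ(broken) − Σ(formed) = (1583 + 4D) − (945 + 6D) = +638 − 2D
Setting this equal to −174 kJ gives 2D = 812, so D = 406 kJ/mol.

D(C–H) ≈ 406 kJ/mol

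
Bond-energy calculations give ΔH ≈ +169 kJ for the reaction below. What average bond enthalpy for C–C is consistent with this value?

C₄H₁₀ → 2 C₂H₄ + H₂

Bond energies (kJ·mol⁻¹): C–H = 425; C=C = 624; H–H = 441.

Let D be the C–C bond energy.
Σ(broken) = 3×D + 10×425 = 4250 + 3D
Σ(formed) = 8×425 + 2×624 + 1×441 = 5089
ΔH = Σ(broken) − Σ(formed) = (4250 + 3D) − (5089) = −839 + 3D
Setting this equal to +169 kJ gives 3D = 1008, so D = 336 kJ/mol.

D(C–C) ≈ 336 kJ/mol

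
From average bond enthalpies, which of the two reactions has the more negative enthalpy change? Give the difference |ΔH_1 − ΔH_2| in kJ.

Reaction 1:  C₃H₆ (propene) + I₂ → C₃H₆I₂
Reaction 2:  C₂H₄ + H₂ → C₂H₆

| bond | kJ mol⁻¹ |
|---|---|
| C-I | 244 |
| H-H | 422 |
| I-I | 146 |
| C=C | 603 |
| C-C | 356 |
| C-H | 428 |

Reaction 2, by 92 kJ

Reaction 1:
  Bonds broken (reactants):
    C-C: 1 × 356 = 356
    C-H: 6 × 428 = 2568
    C=C: 1 × 603 = 603
    I-I: 1 × 146 = 146
    Σ(broken) = 3673 kJ
  Bonds formed (products):
    C-C: 2 × 356 = 712
    C-H: 6 × 428 = 2568
    C-I: 2 × 244 = 488
    Σ(formed) = 3768 kJ
  ΔH_1 = 3673 − 3768 = −95 kJ
Reaction 2:
  Bonds broken (reactants):
    C-H: 4 × 428 = 1712
    C=C: 1 × 603 = 603
    H-H: 1 × 422 = 422
    Σ(broken) = 2737 kJ
  Bonds formed (products):
    C-C: 1 × 356 = 356
    C-H: 6 × 428 = 2568
    Σ(formed) = 2924 kJ
  ΔH_2 = 2737 − 2924 = −187 kJ
ΔH_1 − ΔH_2 = +92 kJ, so reaction 2 has the more negative ΔH; |ΔH_1 − ΔH_2| = 92 kJ.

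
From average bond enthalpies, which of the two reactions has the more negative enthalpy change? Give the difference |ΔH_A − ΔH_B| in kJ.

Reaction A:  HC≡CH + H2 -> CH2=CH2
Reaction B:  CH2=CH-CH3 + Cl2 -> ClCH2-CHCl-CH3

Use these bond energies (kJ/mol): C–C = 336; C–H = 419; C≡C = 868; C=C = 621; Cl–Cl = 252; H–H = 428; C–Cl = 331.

Reaction A, by 38 kJ

Reaction A:
  Bonds broken (reactants):
    C≡C: 1 × 868 = 868
    C–H: 2 × 419 = 838
    H–H: 1 × 428 = 428
    Σ(broken) = 2134 kJ
  Bonds formed (products):
    C–H: 4 × 419 = 1676
    C=C: 1 × 621 = 621
    Σ(formed) = 2297 kJ
  ΔH_A = 2134 − 2297 = −163 kJ
Reaction B:
  Bonds broken (reactants):
    C–C: 1 × 336 = 336
    C–H: 6 × 419 = 2514
    C=C: 1 × 621 = 621
    Cl–Cl: 1 × 252 = 252
    Σ(broken) = 3723 kJ
  Bonds formed (products):
    C–C: 2 × 336 = 672
    C–Cl: 2 × 331 = 662
    C–H: 6 × 419 = 2514
    Σ(formed) = 3848 kJ
  ΔH_B = 3723 − 3848 = −125 kJ
ΔH_A − ΔH_B = −38 kJ, so reaction A has the more negative ΔH; |ΔH_A − ΔH_B| = 38 kJ.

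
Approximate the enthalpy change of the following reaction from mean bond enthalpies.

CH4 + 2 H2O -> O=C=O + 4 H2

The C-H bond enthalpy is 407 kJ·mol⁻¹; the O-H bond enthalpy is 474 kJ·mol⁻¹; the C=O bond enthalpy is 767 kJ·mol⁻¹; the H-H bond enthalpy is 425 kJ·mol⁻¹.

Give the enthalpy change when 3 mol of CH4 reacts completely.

Bonds broken (reactants):
  C-H: 4 × 407 = 1628
  O-H: 4 × 474 = 1896
  Σ(broken) = 3524 kJ
Bonds formed (products):
  C=O: 2 × 767 = 1534
  H-H: 4 × 425 = 1700
  Σ(formed) = 3234 kJ
ΔH = Σ(broken) − Σ(formed) = 3524 − 3234 = +290 kJ
For 3× the reaction as written: 3 × (+290) = +870 kJ

ΔH = +870 kJ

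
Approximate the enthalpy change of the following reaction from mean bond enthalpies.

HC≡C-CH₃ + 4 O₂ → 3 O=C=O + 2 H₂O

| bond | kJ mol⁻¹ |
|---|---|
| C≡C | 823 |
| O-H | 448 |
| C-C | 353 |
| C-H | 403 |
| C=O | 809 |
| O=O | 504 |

ΔH ≈ −1842 kJ

Bonds broken (reactants):
  C≡C: 1 × 823 = 823
  C-C: 1 × 353 = 353
  C-H: 4 × 403 = 1612
  O=O: 4 × 504 = 2016
  Σ(broken) = 4804 kJ
Bonds formed (products):
  C=O: 6 × 809 = 4854
  O-H: 4 × 448 = 1792
  Σ(formed) = 6646 kJ
ΔH = Σ(broken) − Σ(formed) = 4804 − 6646 = −1842 kJ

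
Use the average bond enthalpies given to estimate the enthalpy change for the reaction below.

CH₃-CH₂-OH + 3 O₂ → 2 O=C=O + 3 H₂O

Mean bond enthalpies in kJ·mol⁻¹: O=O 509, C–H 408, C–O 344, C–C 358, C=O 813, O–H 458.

Bonds broken (reactants):
  C–C: 1 × 358 = 358
  C–H: 5 × 408 = 2040
  C–O: 1 × 344 = 344
  O–H: 1 × 458 = 458
  O=O: 3 × 509 = 1527
  Σ(broken) = 4727 kJ
Bonds formed (products):
  C=O: 4 × 813 = 3252
  O–H: 6 × 458 = 2748
  Σ(formed) = 6000 kJ
ΔH = Σ(broken) − Σ(formed) = 4727 − 6000 = −1273 kJ

ΔH ≈ −1273 kJ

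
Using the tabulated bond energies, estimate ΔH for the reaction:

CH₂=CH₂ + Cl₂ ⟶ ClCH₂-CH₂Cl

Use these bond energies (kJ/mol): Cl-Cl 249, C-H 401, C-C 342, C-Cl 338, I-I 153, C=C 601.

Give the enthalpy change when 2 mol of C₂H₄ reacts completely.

Bonds broken (reactants):
  C-H: 4 × 401 = 1604
  C=C: 1 × 601 = 601
  Cl-Cl: 1 × 249 = 249
  Σ(broken) = 2454 kJ
Bonds formed (products):
  C-C: 1 × 342 = 342
  C-Cl: 2 × 338 = 676
  C-H: 4 × 401 = 1604
  Σ(formed) = 2622 kJ
ΔH = Σ(broken) − Σ(formed) = 2454 − 2622 = −168 kJ
For 2× the reaction as written: 2 × (−168) = −336 kJ

ΔH = −336 kJ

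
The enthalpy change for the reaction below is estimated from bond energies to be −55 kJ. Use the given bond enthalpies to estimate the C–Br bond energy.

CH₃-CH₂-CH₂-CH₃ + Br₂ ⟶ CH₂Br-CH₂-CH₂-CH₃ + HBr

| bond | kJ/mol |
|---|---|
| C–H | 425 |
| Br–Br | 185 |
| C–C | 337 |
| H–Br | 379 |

Let D be the C–Br bond energy.
Σ(broken) = 1×185 + 3×337 + 10×425 = 5446
Σ(formed) = 1×D + 3×337 + 9×425 + 1×379 = 5215 + D
ΔH = Σ(broken) − Σ(formed) = (5446) − (5215 + D) = +231 − D
Setting this equal to −55 kJ gives D = 286 kJ/mol.

D(C–Br) ≈ 286 kJ/mol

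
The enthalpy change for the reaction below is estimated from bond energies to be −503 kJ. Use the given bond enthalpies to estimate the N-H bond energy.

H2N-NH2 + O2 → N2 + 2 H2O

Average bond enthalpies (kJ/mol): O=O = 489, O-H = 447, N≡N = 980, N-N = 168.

Let D be the N-H bond energy.
Σ(broken) = 4×D + 1×168 + 1×489 = 657 + 4D
Σ(formed) = 1×980 + 4×447 = 2768
ΔH = Σ(broken) − Σ(formed) = (657 + 4D) − (2768) = −2111 + 4D
Setting this equal to −503 kJ gives 4D = 1608, so D = 402 kJ/mol.

D(N-H) ≈ 402 kJ/mol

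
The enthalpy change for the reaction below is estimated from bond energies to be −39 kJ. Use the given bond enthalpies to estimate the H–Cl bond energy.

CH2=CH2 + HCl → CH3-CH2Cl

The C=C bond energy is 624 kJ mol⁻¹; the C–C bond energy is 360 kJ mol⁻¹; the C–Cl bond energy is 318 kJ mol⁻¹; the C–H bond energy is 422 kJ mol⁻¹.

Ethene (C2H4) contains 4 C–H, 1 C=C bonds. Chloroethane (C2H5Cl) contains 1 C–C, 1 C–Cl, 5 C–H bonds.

Let D be the H–Cl bond energy.
Σ(broken) = 4×422 + 1×624 + 1×D = 2312 + D
Σ(formed) = 1×360 + 1×318 + 5×422 = 2788
ΔH = Σ(broken) − Σ(formed) = (2312 + D) − (2788) = −476 + D
Setting this equal to −39 kJ gives D = 437 kJ/mol.

D(H–Cl) ≈ 437 kJ/mol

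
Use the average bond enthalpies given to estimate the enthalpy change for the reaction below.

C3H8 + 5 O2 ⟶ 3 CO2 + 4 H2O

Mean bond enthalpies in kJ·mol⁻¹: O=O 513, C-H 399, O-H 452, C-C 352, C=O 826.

Bonds broken (reactants):
  C-C: 2 × 352 = 704
  C-H: 8 × 399 = 3192
  O=O: 5 × 513 = 2565
  Σ(broken) = 6461 kJ
Bonds formed (products):
  C=O: 6 × 826 = 4956
  O-H: 8 × 452 = 3616
  Σ(formed) = 8572 kJ
ΔH = Σ(broken) − Σ(formed) = 6461 − 8572 = −2111 kJ

ΔH ≈ −2111 kJ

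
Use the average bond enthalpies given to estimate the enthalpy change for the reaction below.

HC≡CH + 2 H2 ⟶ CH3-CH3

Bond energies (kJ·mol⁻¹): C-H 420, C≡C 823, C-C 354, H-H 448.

Bonds broken (reactants):
  C≡C: 1 × 823 = 823
  C-H: 2 × 420 = 840
  H-H: 2 × 448 = 896
  Σ(broken) = 2559 kJ
Bonds formed (products):
  C-C: 1 × 354 = 354
  C-H: 6 × 420 = 2520
  Σ(formed) = 2874 kJ
ΔH = Σ(broken) − Σ(formed) = 2559 − 2874 = −315 kJ

ΔH ≈ −315 kJ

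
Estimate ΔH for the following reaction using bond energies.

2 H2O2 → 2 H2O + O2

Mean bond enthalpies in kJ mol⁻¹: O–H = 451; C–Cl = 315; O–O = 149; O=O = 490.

Bonds broken (reactants):
  O–H: 4 × 451 = 1804
  O–O: 2 × 149 = 298
  Σ(broken) = 2102 kJ
Bonds formed (products):
  O–H: 4 × 451 = 1804
  O=O: 1 × 490 = 490
  Σ(formed) = 2294 kJ
ΔH = Σ(broken) − Σ(formed) = 2102 − 2294 = −192 kJ

ΔH ≈ −192 kJ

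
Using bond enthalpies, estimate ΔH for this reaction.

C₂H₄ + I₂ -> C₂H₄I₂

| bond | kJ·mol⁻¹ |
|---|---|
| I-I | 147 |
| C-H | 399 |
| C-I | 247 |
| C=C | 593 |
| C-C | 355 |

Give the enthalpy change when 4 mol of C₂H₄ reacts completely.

Bonds broken (reactants):
  C-H: 4 × 399 = 1596
  C=C: 1 × 593 = 593
  I-I: 1 × 147 = 147
  Σ(broken) = 2336 kJ
Bonds formed (products):
  C-C: 1 × 355 = 355
  C-H: 4 × 399 = 1596
  C-I: 2 × 247 = 494
  Σ(formed) = 2445 kJ
ΔH = Σ(broken) − Σ(formed) = 2336 − 2445 = −109 kJ
For 4× the reaction as written: 4 × (−109) = −436 kJ

ΔH = −436 kJ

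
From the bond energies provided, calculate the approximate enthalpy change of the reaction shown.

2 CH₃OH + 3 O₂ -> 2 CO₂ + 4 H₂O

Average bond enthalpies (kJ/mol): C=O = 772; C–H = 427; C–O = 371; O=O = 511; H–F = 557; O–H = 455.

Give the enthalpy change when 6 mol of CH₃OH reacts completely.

ΔH = −2943 kJ

Bonds broken (reactants):
  C–H: 6 × 427 = 2562
  C–O: 2 × 371 = 742
  O–H: 2 × 455 = 910
  O=O: 3 × 511 = 1533
  Σ(broken) = 5747 kJ
Bonds formed (products):
  C=O: 4 × 772 = 3088
  O–H: 8 × 455 = 3640
  Σ(formed) = 6728 kJ
ΔH = Σ(broken) − Σ(formed) = 5747 − 6728 = −981 kJ
For 3× the reaction as written: 3 × (−981) = −2943 kJ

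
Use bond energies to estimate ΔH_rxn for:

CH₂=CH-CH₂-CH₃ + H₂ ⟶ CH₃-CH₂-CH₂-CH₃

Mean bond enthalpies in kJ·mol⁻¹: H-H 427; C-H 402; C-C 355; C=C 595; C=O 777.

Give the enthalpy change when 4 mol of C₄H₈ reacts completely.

Bonds broken (reactants):
  C-C: 2 × 355 = 710
  C-H: 8 × 402 = 3216
  C=C: 1 × 595 = 595
  H-H: 1 × 427 = 427
  Σ(broken) = 4948 kJ
Bonds formed (products):
  C-C: 3 × 355 = 1065
  C-H: 10 × 402 = 4020
  Σ(formed) = 5085 kJ
ΔH = Σ(broken) − Σ(formed) = 4948 − 5085 = −137 kJ
For 4× the reaction as written: 4 × (−137) = −548 kJ

ΔH = −548 kJ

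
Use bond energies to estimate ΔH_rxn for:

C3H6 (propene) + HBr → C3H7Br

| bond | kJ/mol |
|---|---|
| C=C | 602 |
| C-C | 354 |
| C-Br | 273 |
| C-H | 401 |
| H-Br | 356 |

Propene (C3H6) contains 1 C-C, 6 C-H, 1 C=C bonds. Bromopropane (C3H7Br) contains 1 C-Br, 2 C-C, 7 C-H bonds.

Bonds broken (reactants):
  C-C: 1 × 354 = 354
  C-H: 6 × 401 = 2406
  C=C: 1 × 602 = 602
  H-Br: 1 × 356 = 356
  Σ(broken) = 3718 kJ
Bonds formed (products):
  C-Br: 1 × 273 = 273
  C-C: 2 × 354 = 708
  C-H: 7 × 401 = 2807
  Σ(formed) = 3788 kJ
ΔH = Σ(broken) − Σ(formed) = 3718 − 3788 = −70 kJ

ΔH ≈ −70 kJ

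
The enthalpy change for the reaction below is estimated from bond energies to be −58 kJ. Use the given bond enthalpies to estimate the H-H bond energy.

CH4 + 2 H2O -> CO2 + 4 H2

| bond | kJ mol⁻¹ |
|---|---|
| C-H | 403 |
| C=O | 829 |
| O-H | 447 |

D(H-H) ≈ 450 kJ/mol

Let D be the H-H bond energy.
Σ(broken) = 4×403 + 4×447 = 3400
Σ(formed) = 2×829 + 4×D = 1658 + 4D
ΔH = Σ(broken) − Σ(formed) = (3400) − (1658 + 4D) = +1742 − 4D
Setting this equal to −58 kJ gives 4D = 1800, so D = 450 kJ/mol.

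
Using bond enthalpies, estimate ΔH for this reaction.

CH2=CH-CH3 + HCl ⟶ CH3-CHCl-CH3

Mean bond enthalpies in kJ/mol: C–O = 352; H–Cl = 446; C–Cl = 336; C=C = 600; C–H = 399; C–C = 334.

ΔH ≈ −23 kJ

Bonds broken (reactants):
  C–C: 1 × 334 = 334
  C–H: 6 × 399 = 2394
  C=C: 1 × 600 = 600
  H–Cl: 1 × 446 = 446
  Σ(broken) = 3774 kJ
Bonds formed (products):
  C–C: 2 × 334 = 668
  C–Cl: 1 × 336 = 336
  C–H: 7 × 399 = 2793
  Σ(formed) = 3797 kJ
ΔH = Σ(broken) − Σ(formed) = 3774 − 3797 = −23 kJ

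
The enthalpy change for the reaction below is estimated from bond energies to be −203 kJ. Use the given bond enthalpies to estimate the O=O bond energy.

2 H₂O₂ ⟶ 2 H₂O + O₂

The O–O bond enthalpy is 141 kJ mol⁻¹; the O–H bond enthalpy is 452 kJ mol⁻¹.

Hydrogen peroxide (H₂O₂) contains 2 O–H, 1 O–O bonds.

Let D be the O=O bond energy.
Σ(broken) = 4×452 + 2×141 = 2090
Σ(formed) = 4×452 + 1×D = 1808 + D
ΔH = Σ(broken) − Σ(formed) = (2090) − (1808 + D) = +282 − D
Setting this equal to −203 kJ gives D = 485 kJ/mol.

D(O=O) ≈ 485 kJ/mol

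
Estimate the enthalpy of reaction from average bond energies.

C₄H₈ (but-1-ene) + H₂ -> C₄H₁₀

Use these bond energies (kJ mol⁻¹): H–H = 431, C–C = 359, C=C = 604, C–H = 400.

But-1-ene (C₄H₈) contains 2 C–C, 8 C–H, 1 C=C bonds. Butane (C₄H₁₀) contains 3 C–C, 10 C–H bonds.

Bonds broken (reactants):
  C–C: 2 × 359 = 718
  C–H: 8 × 400 = 3200
  C=C: 1 × 604 = 604
  H–H: 1 × 431 = 431
  Σ(broken) = 4953 kJ
Bonds formed (products):
  C–C: 3 × 359 = 1077
  C–H: 10 × 400 = 4000
  Σ(formed) = 5077 kJ
ΔH = Σ(broken) − Σ(formed) = 4953 − 5077 = −124 kJ

ΔH ≈ −124 kJ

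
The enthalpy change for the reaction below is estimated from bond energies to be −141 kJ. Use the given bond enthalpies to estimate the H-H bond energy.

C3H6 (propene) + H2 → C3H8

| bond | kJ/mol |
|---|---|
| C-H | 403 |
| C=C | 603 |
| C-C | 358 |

Let D be the H-H bond energy.
Σ(broken) = 1×358 + 6×403 + 1×603 + 1×D = 3379 + D
Σ(formed) = 2×358 + 8×403 = 3940
ΔH = Σ(broken) − Σ(formed) = (3379 + D) − (3940) = −561 + D
Setting this equal to −141 kJ gives D = 420 kJ/mol.

D(H-H) ≈ 420 kJ/mol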